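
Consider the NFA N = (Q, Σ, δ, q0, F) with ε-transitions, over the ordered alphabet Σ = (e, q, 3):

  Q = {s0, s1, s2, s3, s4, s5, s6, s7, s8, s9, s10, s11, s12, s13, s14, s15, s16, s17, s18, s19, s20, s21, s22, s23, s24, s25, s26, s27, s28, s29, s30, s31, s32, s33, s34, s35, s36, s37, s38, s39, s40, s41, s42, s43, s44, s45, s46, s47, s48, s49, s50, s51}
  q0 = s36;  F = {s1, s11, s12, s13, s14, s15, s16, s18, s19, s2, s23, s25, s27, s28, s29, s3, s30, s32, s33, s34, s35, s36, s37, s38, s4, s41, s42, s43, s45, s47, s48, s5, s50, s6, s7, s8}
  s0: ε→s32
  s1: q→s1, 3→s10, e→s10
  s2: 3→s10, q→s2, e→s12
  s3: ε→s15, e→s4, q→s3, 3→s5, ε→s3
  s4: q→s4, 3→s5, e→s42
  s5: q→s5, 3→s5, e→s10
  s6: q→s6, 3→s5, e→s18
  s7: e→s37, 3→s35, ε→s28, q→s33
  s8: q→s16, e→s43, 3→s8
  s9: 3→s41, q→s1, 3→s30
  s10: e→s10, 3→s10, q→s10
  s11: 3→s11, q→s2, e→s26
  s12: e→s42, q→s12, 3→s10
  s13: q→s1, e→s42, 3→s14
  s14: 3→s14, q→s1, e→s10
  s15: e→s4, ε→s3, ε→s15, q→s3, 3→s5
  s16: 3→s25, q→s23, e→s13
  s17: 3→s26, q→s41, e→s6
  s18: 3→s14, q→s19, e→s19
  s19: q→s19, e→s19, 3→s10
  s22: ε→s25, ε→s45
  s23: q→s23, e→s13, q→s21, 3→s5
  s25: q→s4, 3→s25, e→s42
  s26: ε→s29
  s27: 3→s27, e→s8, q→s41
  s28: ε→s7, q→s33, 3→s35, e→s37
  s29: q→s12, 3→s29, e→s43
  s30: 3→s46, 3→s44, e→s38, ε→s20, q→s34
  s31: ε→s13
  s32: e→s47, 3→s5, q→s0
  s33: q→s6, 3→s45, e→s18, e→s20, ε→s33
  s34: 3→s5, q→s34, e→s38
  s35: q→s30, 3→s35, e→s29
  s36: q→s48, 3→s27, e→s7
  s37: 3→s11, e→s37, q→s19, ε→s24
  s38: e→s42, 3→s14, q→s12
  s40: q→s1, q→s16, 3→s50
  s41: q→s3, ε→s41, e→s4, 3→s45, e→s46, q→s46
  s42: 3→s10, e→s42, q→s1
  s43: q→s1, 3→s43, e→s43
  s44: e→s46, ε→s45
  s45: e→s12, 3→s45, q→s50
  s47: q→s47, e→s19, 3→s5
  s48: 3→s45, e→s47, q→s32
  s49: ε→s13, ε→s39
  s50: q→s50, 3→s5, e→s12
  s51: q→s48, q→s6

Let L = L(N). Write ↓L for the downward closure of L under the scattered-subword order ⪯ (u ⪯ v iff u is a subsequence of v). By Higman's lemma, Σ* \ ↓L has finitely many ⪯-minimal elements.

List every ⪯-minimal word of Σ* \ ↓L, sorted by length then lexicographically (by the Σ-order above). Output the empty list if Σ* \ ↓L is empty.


min(Σ*\↓L) = [eeq3, qee3, qe3e, qq3e, q3e3, 3eeqe].

|Q|=52, |F|=36, |δ|=146 (18 ε).
min D↑ (35 st, q0=0, F={25}): 0:e→1,q→2,3→3 1:e→4,q→5,3→6 2:e→7,q→8,3→9 3:e→10,q→11,3→3 4:e→4,q→12,3→13 5:e→14,q→15,3→9 6:e→16,q→17,3→6 7:e→12,q→7,3→18 8:e→7,q→8,3→18 9:e→19,q→20,3→9 10:e→21,q→22,3→10 11:e→23,q→24,3→9 12:e→12,q→12,3→25 13:e→16,q→26,3→13 14:e→12,q→12,3→27 15:e→14,q→15,3→18 16:e→21,q→19,3→16 17:e→28,q→29,3→9 18:e→25,q→18,3→18 19:e→30,q→19,3→25 20:e→19,q→20,3→18 21:e→21,q→31,3→21 22:e→32,q→33,3→34 23:e→30,q→23,3→18 24:e→23,q→24,3→18 25:e→25,q→25,3→25 26:e→19,q→26,3→25 27:e→25,q→31,3→27 28:e→30,q→19,3→27 29:e→28,q→29,3→18 30:e→30,q→31,3→25 31:e→25,q→31,3→25 32:e→30,q→31,3→27 33:e→32,q→33,3→18 34:e→30,q→23,3→34 (ε-aug+det+¬).
'eeq3': N↓-sim [44, 36, 18, 6, 1] end={s10} — reject; 4/4 del acc.
'qee3': run [44, 32, 14, 4, 1] end={s10} rej; 4/4 del acc.
'qe3e': |S_i|=[44, 32, 14, 4, 1] end={s10} ∉↓L; 4/4 deletions ∈↓L.
'qq3e': run [44, 32, 23, 4, 1] end={s10} — reject; 4/4 single-dels accept.
'q3e3': |S_i|=[44, 32, 12, 5, 1] end={s10} ∉↓L; 4/4 del acc.
'3eeqe': |S_i|=[44, 31, 18, 6, 2, 1] end={s10} ∉↓L; 5/5 del acc.
6 minimals (antichain).


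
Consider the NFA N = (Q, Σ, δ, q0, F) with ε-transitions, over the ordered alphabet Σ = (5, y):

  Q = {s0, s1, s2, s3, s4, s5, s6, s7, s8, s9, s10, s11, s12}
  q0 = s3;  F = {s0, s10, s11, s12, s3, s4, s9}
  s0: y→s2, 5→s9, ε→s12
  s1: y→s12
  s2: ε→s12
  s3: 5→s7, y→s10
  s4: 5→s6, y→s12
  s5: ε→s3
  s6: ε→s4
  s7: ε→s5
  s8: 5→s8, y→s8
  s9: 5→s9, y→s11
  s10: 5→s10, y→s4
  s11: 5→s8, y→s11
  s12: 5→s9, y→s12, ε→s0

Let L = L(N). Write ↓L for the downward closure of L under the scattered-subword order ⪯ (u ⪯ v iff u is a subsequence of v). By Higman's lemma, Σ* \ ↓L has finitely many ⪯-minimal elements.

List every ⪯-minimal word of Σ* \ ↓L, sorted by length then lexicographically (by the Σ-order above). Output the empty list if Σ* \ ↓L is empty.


Antichain: [yyy5y5].

|Q|=13, |F|=7, |δ|=23 (6 ε).
min D↑ (7 st, q0=0, F={6}): 0:5→0,y→1 1:5→1,y→2 2:5→2,y→3 3:5→4,y→3 4:5→4,y→5 5:5→6,y→5 6:5→6,y→6.
'yyy5y5': run [12, 9, 8, 6, 3, 2, 1] end={s8} — reject; 6/6 single-dels accept.
1 words, ⪯-incomp.


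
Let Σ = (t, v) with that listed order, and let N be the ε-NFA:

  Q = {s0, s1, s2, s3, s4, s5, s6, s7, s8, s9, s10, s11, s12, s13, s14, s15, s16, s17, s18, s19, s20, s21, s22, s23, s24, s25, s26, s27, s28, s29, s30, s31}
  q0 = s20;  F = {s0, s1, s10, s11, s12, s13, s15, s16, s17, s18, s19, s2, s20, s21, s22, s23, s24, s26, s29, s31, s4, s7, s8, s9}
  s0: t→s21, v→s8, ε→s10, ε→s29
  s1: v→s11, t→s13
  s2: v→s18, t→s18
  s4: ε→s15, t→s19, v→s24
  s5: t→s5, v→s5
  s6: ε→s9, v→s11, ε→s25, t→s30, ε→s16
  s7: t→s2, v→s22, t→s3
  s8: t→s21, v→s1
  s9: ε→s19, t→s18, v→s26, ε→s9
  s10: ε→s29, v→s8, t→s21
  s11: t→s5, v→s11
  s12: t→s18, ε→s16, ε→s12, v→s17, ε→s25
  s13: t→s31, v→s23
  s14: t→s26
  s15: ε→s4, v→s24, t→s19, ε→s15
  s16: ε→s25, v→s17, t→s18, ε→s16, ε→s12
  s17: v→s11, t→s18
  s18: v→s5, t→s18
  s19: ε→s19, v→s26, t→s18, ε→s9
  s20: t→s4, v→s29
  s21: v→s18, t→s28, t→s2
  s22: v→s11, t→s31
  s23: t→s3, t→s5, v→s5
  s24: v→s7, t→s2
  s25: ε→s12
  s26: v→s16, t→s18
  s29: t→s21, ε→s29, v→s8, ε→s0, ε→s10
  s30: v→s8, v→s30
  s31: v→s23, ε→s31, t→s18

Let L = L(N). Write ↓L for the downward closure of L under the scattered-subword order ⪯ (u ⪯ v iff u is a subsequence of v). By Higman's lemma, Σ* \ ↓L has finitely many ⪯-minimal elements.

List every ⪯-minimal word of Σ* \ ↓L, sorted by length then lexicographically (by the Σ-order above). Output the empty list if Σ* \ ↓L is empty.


Antichain: [tttv, vtvv, vvvvt].

|Q|=32, |F|=24, |δ|=82 (24 ε).
min D↑ (20 st, q0=0, F={12}): 0:t→1,v→2 1:t→3,v→4 2:t→5,v→6 3:t→7,v→8 4:t→9,v→10 5:t→9,v→7 6:t→5,v→11 7:t→7,v→12 8:t→7,v→13 9:t→7,v→7 10:t→9,v→14 11:t→15,v→16 12:t→12,v→12 13:t→7,v→17 14:t→18,v→16 15:t→18,v→19 16:t→12,v→16 17:t→7,v→16 18:t→7,v→19 19:t→12,v→12.
'tttv': N↓-sim [28, 22, 15, 3, 1] end={s5} — reject; 4/4 del acc.
'vtvv': run [28, 23, 9, 4, 1] end={s5} rej; 4/4 deletions ∈↓L.
'vvvvt': run [28, 23, 18, 10, 4, 2] end={s3,s5} ∉↓L; 5/5 single-dels accept.
3 minimals (antichain).


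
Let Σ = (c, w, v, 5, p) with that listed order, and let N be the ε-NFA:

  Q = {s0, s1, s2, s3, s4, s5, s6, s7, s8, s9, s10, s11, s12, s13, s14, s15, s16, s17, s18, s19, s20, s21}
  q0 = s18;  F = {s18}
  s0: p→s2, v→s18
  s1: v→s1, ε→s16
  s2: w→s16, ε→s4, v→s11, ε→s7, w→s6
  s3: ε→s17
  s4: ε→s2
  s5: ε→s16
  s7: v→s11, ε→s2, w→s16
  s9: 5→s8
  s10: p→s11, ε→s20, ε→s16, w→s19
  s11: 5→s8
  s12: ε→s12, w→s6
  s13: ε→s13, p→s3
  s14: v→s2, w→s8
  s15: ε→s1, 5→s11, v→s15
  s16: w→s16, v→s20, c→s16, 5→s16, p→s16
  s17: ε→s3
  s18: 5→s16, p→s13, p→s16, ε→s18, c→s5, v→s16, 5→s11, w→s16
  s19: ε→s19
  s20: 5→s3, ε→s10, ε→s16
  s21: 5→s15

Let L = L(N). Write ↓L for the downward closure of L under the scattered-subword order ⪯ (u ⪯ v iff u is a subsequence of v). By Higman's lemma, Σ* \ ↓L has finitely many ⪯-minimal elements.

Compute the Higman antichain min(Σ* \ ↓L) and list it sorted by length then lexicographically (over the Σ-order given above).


|Q|=22, |F|=1, |δ|=49 (17 ε).
min D↑ (2 st, q0=0, F={1}): 0:c→1,w→1,v→1,5→1,p→1 1:c→1,w→1,v→1,5→1,p→1 (ε-aug+det+¬).
'c': |S_i|=[11, 9] end={s10,s11,s16,s17,s19,s20,s3,s5,s8} — reject; 1/1 deletions ∈↓L.
'w': N↓-sim [11, 8] end={s10,s11,s16,s17,s19,s20,s3,s8} ∉↓L; 1/1 deletions ∈↓L.
'v': N↓-sim [11, 8] end={s10,s11,s16,s17,s19,s20,s3,s8} — reject; 1/1 deletions ∈↓L.
'5': N↓-sim [11, 8] end={s10,s11,s16,s17,s19,s20,s3,s8} — reject; 1/1 del acc.
'p': run [11, 9] end={s10,s11,s13,s16,s17,s19,s20,s3,s8} rej; 1/1 deletions ∈↓L.
5 obstructions.

min(Σ*\↓L) = [c, w, v, 5, p].


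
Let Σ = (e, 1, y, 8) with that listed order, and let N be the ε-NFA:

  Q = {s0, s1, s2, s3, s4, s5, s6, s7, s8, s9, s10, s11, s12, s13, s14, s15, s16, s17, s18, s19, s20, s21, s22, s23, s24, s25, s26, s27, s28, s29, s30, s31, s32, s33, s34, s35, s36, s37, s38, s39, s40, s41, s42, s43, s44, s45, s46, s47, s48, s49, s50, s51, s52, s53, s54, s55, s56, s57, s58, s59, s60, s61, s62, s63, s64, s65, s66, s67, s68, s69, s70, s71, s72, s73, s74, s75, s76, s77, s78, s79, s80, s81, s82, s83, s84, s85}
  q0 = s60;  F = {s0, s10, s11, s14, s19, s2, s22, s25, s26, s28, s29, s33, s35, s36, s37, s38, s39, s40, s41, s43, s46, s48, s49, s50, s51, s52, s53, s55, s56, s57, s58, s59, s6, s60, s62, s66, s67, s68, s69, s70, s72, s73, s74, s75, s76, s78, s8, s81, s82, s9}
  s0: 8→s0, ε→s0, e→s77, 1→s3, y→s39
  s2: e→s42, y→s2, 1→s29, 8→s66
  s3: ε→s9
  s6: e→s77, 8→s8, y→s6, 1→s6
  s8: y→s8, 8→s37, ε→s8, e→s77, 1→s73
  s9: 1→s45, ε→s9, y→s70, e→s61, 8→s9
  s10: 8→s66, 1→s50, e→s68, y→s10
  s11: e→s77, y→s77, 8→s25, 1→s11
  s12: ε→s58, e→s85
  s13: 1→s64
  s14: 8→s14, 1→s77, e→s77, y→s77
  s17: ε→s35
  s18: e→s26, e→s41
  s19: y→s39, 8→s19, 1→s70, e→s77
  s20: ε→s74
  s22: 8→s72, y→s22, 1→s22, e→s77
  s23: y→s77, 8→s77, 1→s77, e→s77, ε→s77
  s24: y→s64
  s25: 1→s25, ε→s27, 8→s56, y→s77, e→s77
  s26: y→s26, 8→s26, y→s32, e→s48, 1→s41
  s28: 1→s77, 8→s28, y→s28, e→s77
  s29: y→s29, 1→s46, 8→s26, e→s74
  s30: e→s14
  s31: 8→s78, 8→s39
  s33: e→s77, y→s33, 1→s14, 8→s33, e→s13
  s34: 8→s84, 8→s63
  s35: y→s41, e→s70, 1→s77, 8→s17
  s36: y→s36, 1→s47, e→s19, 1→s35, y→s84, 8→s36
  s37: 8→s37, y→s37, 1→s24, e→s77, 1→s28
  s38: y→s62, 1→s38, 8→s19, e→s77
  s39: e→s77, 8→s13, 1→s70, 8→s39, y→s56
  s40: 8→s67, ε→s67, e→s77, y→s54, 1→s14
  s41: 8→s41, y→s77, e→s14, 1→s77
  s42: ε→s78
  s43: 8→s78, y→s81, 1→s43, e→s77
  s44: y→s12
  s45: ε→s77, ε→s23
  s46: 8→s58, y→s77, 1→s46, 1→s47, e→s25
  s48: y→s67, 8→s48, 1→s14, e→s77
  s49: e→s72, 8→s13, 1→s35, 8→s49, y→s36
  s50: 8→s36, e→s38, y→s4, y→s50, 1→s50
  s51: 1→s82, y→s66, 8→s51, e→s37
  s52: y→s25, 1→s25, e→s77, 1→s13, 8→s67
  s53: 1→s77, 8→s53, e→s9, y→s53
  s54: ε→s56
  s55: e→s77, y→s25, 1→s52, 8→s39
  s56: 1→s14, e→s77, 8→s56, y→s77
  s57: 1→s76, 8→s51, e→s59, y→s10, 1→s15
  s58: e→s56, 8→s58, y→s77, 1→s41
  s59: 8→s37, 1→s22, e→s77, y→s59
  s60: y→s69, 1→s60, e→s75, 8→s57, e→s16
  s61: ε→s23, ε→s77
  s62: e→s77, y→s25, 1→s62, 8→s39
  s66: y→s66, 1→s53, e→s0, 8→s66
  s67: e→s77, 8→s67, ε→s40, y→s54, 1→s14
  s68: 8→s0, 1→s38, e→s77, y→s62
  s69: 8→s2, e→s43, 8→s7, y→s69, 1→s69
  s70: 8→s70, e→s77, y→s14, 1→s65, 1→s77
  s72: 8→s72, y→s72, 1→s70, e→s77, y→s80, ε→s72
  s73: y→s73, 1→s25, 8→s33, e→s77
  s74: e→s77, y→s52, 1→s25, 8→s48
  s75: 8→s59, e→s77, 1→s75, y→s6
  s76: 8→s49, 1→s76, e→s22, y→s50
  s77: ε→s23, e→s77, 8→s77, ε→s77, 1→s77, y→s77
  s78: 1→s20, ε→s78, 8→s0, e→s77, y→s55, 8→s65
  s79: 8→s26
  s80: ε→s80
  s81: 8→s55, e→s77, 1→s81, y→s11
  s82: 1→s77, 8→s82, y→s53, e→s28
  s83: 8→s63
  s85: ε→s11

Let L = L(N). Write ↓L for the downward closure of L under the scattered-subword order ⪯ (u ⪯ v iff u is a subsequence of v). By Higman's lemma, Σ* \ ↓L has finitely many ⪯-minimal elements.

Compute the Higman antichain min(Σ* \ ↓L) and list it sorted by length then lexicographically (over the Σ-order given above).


|Q|=86, |F|=50, |δ|=260 (23 ε).
min D↑ (50 st, q0=0, F={4}): 0:e→1,1→0,y→2,8→3 1:e→4,1→1,y→5,8→6 2:e→7,1→2,y→2,8→8 3:e→6,1→9,y→10,8→11 4:e→4,1→4,y→4,8→4 5:e→4,1→5,y→5,8→12 6:e→4,1→13,y→6,8→14 7:e→4,1→7,y→15,8→16 8:e→16,1→17,y→8,8→18 9:e→13,1→9,y→19,8→20 10:e→21,1→19,y→10,8→18 11:e→14,1→22,y→18,8→11 12:e→4,1→23,y→12,8→14 13:e→4,1→13,y→13,8→24 14:e→4,1→25,y→14,8→14 15:e→4,1→15,y→26,8→27 16:e→4,1→28,y→27,8→29 17:e→28,1→30,y→17,8→31 18:e→29,1→32,y→18,8→18 19:e→33,1→19,y→19,8→34 20:e→24,1→35,y→34,8→20 21:e→4,1→33,y→36,8→29 22:e→25,1→4,y→32,8→22 23:e→4,1→37,y→23,8→38 24:e→4,1→39,y→24,8→24 25:e→4,1→4,y→25,8→25 26:e→4,1→26,y→4,8→37 27:e→4,1→40,y→37,8→41 28:e→4,1→37,y→40,8→42 29:e→4,1→43,y→41,8→29 30:e→37,1→30,y→4,8→44 31:e→42,1→45,y→31,8→31 32:e→43,1→4,y→32,8→32 33:e→4,1→33,y→36,8→46 34:e→46,1→35,y→34,8→34 35:e→39,1→4,y→45,8→35 36:e→4,1→36,y→37,8→41 37:e→4,1→37,y→4,8→47 38:e→4,1→48,y→38,8→38 39:e→4,1→4,y→48,8→39 40:e→4,1→37,y→37,8→49 41:e→4,1→39,y→47,8→41 42:e→4,1→48,y→49,8→42 43:e→4,1→4,y→39,8→43 44:e→47,1→45,y→4,8→44 45:e→48,1→4,y→4,8→45 46:e→4,1→39,y→41,8→46 47:e→4,1→48,y→4,8→47 48:e→4,1→4,y→4,8→48 49:e→4,1→48,y→47,8→49.
'ee': run [72, 46, 5] end={s13,s23,s61,s64,s77} ∉↓L; 2/2 single-dels accept.
'8811': N↓-sim [72, 64, 39, 18, 4] end={s23,s45,s65,s77} ∉↓L; 4/4 single-dels accept.
'yeyyy': |S_i|=[72, 63, 33, 19, 8, 2] end={s23,s77} ∉↓L; 5/5 single-dels accept.
'y811y': |S_i|=[72, 63, 50, 35, 14, 2] end={s23,s77} rej; 5/5 deletions ∈↓L.
'8181yy': N↓-sim [72, 64, 50, 33, 11, 4, 2] end={s23,s77} — reject; 6/6 deletions ∈↓L.
5 obstructions.

min(Σ*\↓L) = [ee, 8811, yeyyy, y811y, 8181yy].


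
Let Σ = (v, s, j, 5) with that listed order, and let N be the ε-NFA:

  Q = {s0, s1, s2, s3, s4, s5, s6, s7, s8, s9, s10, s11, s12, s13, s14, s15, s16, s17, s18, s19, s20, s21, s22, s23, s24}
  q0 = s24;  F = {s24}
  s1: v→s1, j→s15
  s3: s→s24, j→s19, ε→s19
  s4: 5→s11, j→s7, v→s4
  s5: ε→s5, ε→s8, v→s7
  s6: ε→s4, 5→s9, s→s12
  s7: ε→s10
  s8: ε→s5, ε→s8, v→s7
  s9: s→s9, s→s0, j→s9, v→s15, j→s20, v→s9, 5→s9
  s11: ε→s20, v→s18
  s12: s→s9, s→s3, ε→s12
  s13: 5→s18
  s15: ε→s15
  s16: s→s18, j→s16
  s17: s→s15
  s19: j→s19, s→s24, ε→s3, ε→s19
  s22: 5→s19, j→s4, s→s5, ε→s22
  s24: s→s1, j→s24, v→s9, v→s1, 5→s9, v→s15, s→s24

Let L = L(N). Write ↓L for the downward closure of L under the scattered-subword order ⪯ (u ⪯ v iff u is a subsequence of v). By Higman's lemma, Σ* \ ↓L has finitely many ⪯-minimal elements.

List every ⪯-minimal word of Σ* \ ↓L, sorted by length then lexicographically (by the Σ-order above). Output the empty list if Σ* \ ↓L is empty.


Antichain: [v, 5].

|Q|=25, |F|=1, |δ|=50 (13 ε).
min D↑ (2 st, q0=0, F={1}): 0:v→1,s→0,j→0,5→1 1:v→1,s→1,j→1,5→1 [Hopcroft].
'v': |S_i|=[6, 5] end={s0,s1,s15,s20,s9} rej; 1/1 deletions ∈↓L.
'5': run [6, 4] end={s0,s15,s20,s9} — reject; 1/1 deletions ∈↓L.
2 minimals (antichain).


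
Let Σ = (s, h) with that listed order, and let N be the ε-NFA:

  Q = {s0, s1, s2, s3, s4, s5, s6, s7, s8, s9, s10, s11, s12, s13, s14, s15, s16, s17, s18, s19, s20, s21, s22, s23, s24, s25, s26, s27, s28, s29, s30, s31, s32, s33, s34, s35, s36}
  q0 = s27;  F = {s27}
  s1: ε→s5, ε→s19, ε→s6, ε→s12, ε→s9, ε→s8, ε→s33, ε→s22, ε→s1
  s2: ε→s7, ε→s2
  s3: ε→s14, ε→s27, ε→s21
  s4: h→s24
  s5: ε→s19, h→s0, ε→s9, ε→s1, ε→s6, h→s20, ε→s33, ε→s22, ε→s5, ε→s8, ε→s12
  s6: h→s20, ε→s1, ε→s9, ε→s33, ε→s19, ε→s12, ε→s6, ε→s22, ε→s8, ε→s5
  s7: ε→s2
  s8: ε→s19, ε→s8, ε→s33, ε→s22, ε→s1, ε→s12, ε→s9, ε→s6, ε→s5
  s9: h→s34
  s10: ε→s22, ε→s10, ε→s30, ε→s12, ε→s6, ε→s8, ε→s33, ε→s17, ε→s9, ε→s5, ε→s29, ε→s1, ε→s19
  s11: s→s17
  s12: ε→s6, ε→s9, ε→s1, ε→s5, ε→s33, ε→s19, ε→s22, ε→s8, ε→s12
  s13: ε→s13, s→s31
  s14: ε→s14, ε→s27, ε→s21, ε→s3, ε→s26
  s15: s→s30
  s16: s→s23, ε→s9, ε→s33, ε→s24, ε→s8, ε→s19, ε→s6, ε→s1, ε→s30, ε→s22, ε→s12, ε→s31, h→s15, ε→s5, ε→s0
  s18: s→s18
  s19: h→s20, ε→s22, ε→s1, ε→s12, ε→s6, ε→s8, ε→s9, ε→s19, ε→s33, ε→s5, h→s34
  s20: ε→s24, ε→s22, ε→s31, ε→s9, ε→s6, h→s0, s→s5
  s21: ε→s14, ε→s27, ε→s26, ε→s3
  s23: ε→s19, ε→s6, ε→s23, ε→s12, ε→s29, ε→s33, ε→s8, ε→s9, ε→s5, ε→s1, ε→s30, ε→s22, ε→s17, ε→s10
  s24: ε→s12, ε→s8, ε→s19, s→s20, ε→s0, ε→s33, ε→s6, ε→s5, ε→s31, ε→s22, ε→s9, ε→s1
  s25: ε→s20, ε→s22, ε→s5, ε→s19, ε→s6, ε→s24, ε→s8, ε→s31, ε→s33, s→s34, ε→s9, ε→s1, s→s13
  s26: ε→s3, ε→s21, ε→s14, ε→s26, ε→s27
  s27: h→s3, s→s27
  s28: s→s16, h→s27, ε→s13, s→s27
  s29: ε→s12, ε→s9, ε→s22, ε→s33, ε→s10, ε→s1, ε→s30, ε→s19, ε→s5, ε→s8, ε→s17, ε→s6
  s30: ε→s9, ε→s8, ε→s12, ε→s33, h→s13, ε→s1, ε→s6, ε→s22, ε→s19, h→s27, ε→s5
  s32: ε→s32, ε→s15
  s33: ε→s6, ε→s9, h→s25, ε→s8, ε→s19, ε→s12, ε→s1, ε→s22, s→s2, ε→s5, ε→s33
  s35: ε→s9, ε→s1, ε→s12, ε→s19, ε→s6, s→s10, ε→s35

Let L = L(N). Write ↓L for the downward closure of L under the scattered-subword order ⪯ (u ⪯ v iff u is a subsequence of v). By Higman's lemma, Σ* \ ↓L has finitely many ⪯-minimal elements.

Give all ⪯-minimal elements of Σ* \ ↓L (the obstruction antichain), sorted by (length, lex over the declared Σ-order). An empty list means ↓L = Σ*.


A = [].

|Q|=37, |F|=1, |δ|=209 (181 ε).
min D↑ (1 st, q0=0, F={}): 0:s→0,h→0 [Hopcroft].
L(D↑) = ∅; no obstructions.


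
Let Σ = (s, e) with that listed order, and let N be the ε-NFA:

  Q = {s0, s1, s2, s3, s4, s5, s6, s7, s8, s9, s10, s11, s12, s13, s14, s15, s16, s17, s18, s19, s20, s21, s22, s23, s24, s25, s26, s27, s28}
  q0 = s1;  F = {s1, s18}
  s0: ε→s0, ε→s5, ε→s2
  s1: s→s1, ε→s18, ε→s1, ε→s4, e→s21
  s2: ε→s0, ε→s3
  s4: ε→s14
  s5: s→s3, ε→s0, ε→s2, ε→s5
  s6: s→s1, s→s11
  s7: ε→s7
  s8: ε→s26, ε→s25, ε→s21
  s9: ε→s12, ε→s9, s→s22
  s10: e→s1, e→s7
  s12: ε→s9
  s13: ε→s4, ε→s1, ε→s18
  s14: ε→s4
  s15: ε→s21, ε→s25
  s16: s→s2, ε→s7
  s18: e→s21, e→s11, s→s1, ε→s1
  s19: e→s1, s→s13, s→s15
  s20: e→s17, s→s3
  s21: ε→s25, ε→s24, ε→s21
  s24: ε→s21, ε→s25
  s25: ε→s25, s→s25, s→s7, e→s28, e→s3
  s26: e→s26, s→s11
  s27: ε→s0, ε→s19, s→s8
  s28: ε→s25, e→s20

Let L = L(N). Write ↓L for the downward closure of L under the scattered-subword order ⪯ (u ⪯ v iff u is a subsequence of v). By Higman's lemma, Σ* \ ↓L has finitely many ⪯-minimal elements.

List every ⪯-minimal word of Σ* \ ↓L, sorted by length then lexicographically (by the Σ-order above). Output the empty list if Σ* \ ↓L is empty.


|Q|=29, |F|=2, |δ|=61 (36 ε).
min D↑ (2 st, q0=0, F={1}): 0:s→0,e→1 1:s→1,e→1 [Hopcroft].
'e': |S_i|=[13, 9] end={s11,s17,s20,s21,s24,s25,s28,s3,s7} rej; 1/1 single-dels accept.
1 words, ⪯-incomp.

Antichain: [e].


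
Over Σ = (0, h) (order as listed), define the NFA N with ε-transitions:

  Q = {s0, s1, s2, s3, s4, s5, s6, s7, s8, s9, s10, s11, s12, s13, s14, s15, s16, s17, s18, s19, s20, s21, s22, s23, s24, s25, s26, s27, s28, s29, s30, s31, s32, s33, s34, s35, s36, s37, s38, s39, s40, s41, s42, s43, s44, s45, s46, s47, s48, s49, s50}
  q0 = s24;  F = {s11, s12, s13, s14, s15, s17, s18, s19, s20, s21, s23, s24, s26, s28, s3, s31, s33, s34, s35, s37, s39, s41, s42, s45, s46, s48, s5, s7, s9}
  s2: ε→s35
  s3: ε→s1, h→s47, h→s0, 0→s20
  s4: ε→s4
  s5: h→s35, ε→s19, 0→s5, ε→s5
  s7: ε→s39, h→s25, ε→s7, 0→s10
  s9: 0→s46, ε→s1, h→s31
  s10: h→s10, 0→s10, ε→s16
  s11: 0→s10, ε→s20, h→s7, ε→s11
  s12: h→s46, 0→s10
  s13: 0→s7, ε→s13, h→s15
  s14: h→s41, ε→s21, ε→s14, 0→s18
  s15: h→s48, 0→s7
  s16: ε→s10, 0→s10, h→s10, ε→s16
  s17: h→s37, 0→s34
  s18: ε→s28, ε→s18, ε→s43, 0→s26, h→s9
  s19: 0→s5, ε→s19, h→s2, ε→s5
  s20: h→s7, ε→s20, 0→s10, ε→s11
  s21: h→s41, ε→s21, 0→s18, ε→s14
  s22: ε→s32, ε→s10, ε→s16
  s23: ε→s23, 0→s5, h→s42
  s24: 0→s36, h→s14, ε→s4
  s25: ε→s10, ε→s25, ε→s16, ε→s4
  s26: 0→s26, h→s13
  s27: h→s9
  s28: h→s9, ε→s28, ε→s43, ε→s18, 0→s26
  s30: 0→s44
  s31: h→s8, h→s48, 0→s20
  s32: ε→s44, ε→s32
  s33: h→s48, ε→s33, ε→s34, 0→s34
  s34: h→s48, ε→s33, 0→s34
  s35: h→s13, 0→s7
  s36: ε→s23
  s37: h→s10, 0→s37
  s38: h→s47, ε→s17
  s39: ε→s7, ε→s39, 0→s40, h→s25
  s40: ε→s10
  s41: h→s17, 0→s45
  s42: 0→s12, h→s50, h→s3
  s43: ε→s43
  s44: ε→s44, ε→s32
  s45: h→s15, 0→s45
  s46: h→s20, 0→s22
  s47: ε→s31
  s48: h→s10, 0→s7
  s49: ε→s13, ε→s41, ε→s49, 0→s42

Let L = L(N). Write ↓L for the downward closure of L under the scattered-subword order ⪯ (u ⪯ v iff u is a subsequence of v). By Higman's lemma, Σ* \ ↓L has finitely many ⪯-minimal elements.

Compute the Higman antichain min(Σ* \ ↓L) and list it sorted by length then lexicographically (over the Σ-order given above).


|Q|=51, |F|=29, |δ|=123 (54 ε).
min D↑ (24 st, q0=0, F={16}): 0:0→1,h→2 1:0→3,h→4 2:0→5,h→6 3:0→3,h→7 4:0→8,h→9 5:0→10,h→11 6:0→12,h→13 7:0→14,h→15 8:0→16,h→17 9:0→18,h→19 10:0→10,h→15 11:0→17,h→19 12:0→12,h→20 13:0→21,h→22 14:0→16,h→16 15:0→14,h→20 16:0→16,h→16 17:0→16,h→18 18:0→16,h→14 19:0→18,h→23 20:0→14,h→23 21:0→21,h→23 22:0→22,h→16 23:0→14,h→16 (ε-aug+det+¬).
'0h00': |S_i|=[45, 40, 28, 14, 6] end={s10,s16,s22,s32,s40,s44} rej; 4/4 del acc.
'00h0h': run [45, 40, 26, 18, 10, 4] end={s10,s16,s25,s4} — reject; 5/5 single-dels accept.
'hhhhh': |S_i|=[45, 40, 30, 19, 10, 4] end={s10,s16,s25,s4} — reject; 5/5 deletions ∈↓L.
'0hh0hh': |S_i|=[45, 40, 28, 23, 12, 7, 4] end={s10,s16,s25,s4} rej; 6/6 del acc.
'hh0h0h': N↓-sim [45, 40, 30, 19, 11, 7, 4] end={s10,s16,s25,s4} — reject; 6/6 deletions ∈↓L.
5 obstructions.

Antichain: [0h00, 00h0h, hhhhh, 0hh0hh, hh0h0h].


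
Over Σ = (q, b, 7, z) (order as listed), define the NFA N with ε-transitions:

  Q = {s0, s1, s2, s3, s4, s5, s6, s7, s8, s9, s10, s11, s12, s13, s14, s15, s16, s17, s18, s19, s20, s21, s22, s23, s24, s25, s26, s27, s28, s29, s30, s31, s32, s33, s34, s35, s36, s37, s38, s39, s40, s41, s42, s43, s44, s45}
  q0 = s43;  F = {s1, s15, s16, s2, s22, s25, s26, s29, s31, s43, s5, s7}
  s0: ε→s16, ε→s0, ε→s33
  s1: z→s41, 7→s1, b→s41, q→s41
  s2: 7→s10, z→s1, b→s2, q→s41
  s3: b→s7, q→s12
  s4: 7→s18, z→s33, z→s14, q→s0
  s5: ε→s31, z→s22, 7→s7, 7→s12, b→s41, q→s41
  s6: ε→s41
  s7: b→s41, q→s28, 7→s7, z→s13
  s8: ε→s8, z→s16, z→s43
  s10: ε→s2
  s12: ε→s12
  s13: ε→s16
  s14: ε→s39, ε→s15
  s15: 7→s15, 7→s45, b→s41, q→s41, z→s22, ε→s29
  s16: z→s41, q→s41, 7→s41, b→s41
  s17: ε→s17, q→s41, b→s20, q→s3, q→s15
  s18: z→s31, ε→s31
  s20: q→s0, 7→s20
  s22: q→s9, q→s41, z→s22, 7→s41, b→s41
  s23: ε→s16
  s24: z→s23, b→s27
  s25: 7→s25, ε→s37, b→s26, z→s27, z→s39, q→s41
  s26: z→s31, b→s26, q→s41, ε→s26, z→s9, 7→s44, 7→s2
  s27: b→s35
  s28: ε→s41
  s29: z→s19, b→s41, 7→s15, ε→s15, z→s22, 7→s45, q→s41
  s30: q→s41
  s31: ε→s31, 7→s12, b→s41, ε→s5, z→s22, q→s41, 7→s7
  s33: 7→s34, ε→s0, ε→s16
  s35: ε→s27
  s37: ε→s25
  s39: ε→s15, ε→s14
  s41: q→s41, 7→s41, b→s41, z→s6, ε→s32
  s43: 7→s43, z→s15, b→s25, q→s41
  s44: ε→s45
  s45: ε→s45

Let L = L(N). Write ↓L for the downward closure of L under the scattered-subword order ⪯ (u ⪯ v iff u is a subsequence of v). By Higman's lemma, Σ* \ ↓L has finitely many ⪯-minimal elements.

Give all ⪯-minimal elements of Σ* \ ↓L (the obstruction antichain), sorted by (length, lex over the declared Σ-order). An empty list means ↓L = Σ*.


min(Σ*\↓L) = [q, zb, zz7, bb7zz].

|Q|=46, |F|=12, |δ|=111 (30 ε).
min D↑ (11 st, q0=0, F={1}): 0:q→1,b→2,7→0,z→3 1:q→1,b→1,7→1,z→1 2:q→1,b→4,7→2,z→3 3:q→1,b→1,7→3,z→5 4:q→1,b→4,7→6,z→7 5:q→1,b→1,7→1,z→5 6:q→1,b→6,7→6,z→8 7:q→1,b→1,7→9,z→5 8:q→1,b→1,7→8,z→1 9:q→1,b→1,7→9,z→10 10:q→1,b→1,7→1,z→1 (ε-aug+det+¬).
'q': run [28, 5] end={s28,s32,s41,s6,s9} rej; 1/1 deletions ∈↓L.
'zb': |S_i|=[28, 21, 5] end={s27,s32,s35,s41,s6} rej; 2/2 single-dels accept.
'zz7': |S_i|=[28, 21, 8, 3] end={s32,s41,s6} rej; 3/3 single-dels accept.
'bb7zz': N↓-sim [28, 27, 20, 13, 6, 3] end={s32,s41,s6} rej; 5/5 deletions ∈↓L.
4 words, ⪯-incomp.


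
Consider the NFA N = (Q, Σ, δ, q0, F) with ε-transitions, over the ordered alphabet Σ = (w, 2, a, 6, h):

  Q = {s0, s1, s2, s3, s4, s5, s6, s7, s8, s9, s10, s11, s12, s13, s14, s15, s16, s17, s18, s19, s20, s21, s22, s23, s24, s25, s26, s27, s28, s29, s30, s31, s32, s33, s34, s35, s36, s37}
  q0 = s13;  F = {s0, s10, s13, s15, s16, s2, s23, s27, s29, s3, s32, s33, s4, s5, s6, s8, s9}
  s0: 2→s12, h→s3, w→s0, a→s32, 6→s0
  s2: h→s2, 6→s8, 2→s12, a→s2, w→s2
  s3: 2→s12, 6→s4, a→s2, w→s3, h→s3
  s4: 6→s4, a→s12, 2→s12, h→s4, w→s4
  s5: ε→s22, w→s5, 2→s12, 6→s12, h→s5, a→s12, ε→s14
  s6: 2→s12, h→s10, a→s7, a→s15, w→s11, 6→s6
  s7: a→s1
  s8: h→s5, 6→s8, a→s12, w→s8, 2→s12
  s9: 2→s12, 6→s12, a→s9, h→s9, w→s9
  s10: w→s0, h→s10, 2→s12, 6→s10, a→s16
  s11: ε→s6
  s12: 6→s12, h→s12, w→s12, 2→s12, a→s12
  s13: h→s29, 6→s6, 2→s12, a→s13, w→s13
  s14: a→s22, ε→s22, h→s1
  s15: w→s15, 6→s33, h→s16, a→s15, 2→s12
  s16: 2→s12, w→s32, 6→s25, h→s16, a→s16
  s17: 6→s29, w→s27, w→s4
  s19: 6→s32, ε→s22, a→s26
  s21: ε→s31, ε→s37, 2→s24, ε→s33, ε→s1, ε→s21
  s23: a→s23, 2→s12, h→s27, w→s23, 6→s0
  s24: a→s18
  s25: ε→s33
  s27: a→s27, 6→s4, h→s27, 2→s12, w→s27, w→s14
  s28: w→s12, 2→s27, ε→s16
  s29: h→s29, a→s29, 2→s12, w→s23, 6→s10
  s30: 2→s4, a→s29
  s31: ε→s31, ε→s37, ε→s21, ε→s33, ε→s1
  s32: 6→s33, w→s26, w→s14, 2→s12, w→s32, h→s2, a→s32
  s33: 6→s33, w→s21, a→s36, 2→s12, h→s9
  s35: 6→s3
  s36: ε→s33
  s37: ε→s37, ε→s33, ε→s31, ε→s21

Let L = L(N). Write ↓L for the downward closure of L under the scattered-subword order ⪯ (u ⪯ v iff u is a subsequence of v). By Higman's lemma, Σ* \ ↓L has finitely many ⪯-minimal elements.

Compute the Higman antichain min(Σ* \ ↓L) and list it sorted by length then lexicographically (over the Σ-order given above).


A = [2, 6a6h6, hwh6a].

|Q|=38, |F|=17, |δ|=131 (22 ε).
min D↑ (18 st, q0=0, F={1}): 0:w→0,2→1,a→0,6→2,h→3 1:w→1,2→1,a→1,6→1,h→1 2:w→2,2→1,a→4,6→2,h→5 3:w→6,2→1,a→3,6→5,h→3 4:w→4,2→1,a→4,6→7,h→8 5:w→9,2→1,a→8,6→5,h→5 6:w→6,2→1,a→6,6→9,h→10 7:w→7,2→1,a→7,6→7,h→11 8:w→12,2→1,a→8,6→7,h→8 9:w→9,2→1,a→12,6→9,h→13 10:w→10,2→1,a→10,6→14,h→10 11:w→11,2→1,a→11,6→1,h→11 12:w→12,2→1,a→12,6→7,h→15 13:w→13,2→1,a→15,6→14,h→13 14:w→14,2→1,a→1,6→14,h→14 15:w→15,2→1,a→15,6→16,h→15 16:w→16,2→1,a→1,6→16,h→17 17:w→17,2→1,a→1,6→1,h→17.
'2': run [31, 3] end={s12,s18,s24} ∉↓L; 1/1 single-dels accept.
'6a6h6': run [31, 27, 21, 15, 6, 1] end={s12} ∉↓L; 5/5 single-dels accept.
'hwh6a': N↓-sim [31, 26, 22, 11, 7, 2] end={s12,s22} ∉↓L; 5/5 single-dels accept.
3 words, ⪯-incomp.


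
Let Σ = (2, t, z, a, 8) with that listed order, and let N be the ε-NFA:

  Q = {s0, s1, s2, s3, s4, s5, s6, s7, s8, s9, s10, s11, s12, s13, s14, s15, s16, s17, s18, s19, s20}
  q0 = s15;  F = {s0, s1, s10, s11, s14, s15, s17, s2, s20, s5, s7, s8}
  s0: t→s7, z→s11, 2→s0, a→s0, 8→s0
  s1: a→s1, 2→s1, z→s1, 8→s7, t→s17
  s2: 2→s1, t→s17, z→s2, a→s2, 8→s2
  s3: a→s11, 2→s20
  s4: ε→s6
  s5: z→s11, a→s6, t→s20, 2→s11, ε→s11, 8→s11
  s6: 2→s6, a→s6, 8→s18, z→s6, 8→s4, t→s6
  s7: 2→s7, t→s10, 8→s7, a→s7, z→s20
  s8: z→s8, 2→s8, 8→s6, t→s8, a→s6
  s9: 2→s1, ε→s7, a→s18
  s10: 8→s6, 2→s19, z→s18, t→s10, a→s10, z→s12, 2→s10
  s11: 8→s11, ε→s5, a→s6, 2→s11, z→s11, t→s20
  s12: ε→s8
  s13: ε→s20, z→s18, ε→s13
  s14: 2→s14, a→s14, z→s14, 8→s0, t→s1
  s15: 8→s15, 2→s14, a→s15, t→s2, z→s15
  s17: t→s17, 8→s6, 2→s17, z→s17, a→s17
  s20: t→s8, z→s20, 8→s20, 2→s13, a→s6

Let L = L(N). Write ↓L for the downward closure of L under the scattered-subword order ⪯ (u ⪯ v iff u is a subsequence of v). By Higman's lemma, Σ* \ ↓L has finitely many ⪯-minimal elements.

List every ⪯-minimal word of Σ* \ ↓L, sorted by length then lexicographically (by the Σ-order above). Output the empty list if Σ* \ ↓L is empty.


A = [tt8, 28za].

|Q|=21, |F|=12, |δ|=80 (7 ε).
min D↑ (12 st, q0=0, F={8}): 0:2→1,t→2,z→0,a→0,8→0 1:2→1,t→3,z→1,a→1,8→4 2:2→3,t→5,z→2,a→2,8→2 3:2→3,t→5,z→3,a→3,8→6 4:2→4,t→6,z→7,a→4,8→4 5:2→5,t→5,z→5,a→5,8→8 6:2→6,t→9,z→10,a→6,8→6 7:2→7,t→10,z→7,a→8,8→7 8:2→8,t→8,z→8,a→8,8→8 9:2→9,t→9,z→11,a→9,8→8 10:2→10,t→11,z→10,a→8,8→10 11:2→11,t→11,z→11,a→8,8→8 [Hopcroft].
'tt8': |S_i|=[18, 13, 8, 3] end={s18,s4,s6} rej; 3/3 single-dels accept.
'28za': N↓-sim [18, 16, 13, 9, 3] end={s18,s4,s6} rej; 4/4 single-dels accept.
2 obstructions.


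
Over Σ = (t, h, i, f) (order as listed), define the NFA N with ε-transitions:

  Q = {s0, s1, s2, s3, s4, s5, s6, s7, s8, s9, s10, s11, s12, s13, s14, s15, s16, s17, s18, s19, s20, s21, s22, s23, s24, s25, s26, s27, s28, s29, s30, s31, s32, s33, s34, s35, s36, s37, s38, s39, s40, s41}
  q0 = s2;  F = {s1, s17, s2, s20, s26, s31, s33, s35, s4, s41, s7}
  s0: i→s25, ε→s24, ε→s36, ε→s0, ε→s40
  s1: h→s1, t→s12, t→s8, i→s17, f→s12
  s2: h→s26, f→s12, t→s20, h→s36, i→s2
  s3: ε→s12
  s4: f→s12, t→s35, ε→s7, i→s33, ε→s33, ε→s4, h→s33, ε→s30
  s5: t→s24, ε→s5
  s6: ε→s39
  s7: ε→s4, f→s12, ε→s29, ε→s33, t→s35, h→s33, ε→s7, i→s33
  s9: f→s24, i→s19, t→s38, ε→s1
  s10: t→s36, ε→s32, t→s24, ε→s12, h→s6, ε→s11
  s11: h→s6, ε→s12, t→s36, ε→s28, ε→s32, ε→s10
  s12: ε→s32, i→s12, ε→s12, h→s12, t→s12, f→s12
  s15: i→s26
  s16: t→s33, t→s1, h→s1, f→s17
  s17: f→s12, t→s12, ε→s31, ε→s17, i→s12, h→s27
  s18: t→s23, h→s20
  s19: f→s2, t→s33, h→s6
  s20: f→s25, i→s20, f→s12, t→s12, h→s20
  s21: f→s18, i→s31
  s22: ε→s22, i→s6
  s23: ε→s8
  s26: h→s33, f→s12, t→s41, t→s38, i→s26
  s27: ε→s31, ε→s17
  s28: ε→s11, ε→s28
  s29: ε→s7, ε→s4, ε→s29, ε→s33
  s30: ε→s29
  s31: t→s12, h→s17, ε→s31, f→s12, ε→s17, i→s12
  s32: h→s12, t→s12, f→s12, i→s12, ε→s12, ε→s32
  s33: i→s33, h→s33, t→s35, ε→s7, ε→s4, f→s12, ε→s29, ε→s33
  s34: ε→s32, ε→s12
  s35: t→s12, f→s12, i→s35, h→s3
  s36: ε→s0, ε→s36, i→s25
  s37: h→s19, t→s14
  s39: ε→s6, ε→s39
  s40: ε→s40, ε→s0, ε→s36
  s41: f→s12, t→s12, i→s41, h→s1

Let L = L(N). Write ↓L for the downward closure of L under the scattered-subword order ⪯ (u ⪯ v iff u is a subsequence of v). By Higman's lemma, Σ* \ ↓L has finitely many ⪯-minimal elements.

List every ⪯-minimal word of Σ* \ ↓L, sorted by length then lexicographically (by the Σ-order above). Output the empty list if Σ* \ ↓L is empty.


|Q|=42, |F|=11, |δ|=137 (55 ε).
min D↑ (9 st, q0=0, F={3}): 0:t→1,h→2,i→0,f→3 1:t→3,h→1,i→1,f→3 2:t→4,h→5,i→2,f→3 3:t→3,h→3,i→3,f→3 4:t→3,h→6,i→4,f→3 5:t→7,h→5,i→5,f→3 6:t→3,h→6,i→8,f→3 7:t→3,h→3,i→7,f→3 8:t→3,h→8,i→3,f→3 [Hopcroft].
'f': |S_i|=[24, 3] end={s12,s25,s32} ∉↓L; 1/1 single-dels accept.
'tt': run [24, 13, 3] end={s12,s32,s8} — reject; 2/2 del acc.
'hhth': |S_i|=[24, 23, 16, 5, 3] end={s12,s3,s32} — reject; 4/4 single-dels accept.
'hthii': |S_i|=[24, 23, 11, 8, 5, 2] end={s12,s32} ∉↓L; 5/5 single-dels accept.
4 words, ⪯-incomp.

A = [f, tt, hhth, hthii].


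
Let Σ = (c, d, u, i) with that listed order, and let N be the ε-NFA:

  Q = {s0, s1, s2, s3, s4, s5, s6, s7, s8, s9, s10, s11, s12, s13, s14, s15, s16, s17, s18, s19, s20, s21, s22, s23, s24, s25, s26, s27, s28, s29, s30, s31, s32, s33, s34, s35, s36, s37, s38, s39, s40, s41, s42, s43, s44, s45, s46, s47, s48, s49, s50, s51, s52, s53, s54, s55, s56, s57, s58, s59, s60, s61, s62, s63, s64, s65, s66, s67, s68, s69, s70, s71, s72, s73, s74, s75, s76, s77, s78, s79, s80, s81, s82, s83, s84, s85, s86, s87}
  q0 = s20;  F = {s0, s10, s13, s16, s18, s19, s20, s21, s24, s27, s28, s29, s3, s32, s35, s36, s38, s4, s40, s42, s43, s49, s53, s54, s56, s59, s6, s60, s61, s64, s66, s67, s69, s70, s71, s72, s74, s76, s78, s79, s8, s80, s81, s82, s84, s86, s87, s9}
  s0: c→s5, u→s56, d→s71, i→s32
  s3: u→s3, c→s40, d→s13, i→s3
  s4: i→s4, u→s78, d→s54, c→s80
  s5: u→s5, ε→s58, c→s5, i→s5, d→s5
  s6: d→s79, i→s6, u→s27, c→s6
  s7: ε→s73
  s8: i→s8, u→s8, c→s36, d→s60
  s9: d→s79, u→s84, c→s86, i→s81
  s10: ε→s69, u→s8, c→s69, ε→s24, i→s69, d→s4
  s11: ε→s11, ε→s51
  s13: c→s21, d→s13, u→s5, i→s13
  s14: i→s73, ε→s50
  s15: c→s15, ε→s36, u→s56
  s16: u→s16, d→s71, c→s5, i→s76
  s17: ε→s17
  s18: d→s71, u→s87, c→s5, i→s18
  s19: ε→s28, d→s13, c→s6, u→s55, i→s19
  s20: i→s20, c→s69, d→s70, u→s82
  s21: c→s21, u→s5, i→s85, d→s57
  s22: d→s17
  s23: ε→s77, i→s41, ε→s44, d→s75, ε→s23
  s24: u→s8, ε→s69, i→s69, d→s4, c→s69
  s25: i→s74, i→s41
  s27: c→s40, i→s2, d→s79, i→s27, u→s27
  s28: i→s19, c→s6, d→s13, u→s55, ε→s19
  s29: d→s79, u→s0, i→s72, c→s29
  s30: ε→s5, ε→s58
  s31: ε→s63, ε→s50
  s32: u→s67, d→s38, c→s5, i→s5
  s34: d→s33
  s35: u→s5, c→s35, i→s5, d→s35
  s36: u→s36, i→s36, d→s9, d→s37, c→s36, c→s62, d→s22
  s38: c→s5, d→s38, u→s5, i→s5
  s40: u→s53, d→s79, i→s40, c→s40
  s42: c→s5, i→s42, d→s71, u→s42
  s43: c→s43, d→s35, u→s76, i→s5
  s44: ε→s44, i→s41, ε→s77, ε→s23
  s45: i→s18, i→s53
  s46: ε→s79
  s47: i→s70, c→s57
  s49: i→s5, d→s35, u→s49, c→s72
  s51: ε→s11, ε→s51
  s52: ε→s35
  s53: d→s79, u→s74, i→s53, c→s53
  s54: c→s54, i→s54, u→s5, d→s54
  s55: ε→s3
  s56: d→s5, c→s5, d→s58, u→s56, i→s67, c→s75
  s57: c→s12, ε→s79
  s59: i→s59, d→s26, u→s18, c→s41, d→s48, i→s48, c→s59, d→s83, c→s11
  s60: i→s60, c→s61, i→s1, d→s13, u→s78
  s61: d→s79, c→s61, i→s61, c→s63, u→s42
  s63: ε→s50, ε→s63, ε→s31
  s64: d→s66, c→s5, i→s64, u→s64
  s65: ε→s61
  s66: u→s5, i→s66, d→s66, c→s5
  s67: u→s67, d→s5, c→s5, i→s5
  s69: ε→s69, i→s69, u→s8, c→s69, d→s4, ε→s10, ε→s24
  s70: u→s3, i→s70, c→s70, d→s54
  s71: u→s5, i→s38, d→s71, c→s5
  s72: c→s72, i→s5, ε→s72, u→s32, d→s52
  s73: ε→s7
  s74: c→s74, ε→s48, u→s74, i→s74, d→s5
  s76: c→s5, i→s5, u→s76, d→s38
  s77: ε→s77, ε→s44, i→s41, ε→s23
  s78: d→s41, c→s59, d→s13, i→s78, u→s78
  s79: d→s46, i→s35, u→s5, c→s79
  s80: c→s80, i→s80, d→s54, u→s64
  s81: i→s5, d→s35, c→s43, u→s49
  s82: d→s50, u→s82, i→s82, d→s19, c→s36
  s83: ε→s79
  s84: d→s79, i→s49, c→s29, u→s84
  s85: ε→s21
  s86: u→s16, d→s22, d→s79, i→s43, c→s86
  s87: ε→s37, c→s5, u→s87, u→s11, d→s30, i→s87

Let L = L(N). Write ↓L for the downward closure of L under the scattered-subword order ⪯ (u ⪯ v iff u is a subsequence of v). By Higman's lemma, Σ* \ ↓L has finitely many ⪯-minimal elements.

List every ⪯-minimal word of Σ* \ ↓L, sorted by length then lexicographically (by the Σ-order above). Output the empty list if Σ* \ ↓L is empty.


min(Σ*\↓L) = [ddu, cdcuc, ucdii, ducuud].

|Q|=88, |F|=48, |δ|=273 (44 ε).
min D↑ (46 st, q0=0, F={13}): 0:c→1,d→2,u→3,i→0 1:c→1,d→4,u→5,i→1 2:c→2,d→6,u→7,i→2 3:c→8,d→9,u→3,i→3 4:c→10,d→6,u→11,i→4 5:c→8,d→12,u→5,i→5 6:c→6,d→6,u→13,i→6 7:c→14,d→15,u→7,i→7 8:c→8,d→16,u→8,i→8 9:c→17,d→15,u→7,i→9 10:c→10,d→6,u→18,i→10 11:c→19,d→15,u→11,i→11 12:c→20,d→15,u→11,i→12 13:c→13,d→13,u→13,i→13 14:c→14,d→21,u→22,i→14 15:c→23,d→15,u→13,i→15 16:c→24,d→21,u→25,i→26 17:c→17,d→21,u→27,i→17 18:c→13,d→28,u→18,i→18 19:c→19,d→21,u→29,i→19 20:c→20,d→21,u→30,i→20 21:c→21,d→21,u→13,i→31 22:c→22,d→21,u→32,i→22 23:c→23,d→21,u→13,i→23 24:c→24,d→21,u→33,i→34 25:c→35,d→21,u→25,i→36 26:c→34,d→31,u→36,i→13 27:c→14,d→21,u→27,i→27 28:c→13,d→28,u→13,i→28 29:c→13,d→37,u→38,i→29 30:c→13,d→37,u→30,i→30 31:c→31,d→31,u→13,i→13 32:c→32,d→13,u→32,i→32 33:c→13,d→37,u→33,i→39 34:c→34,d→31,u→39,i→13 35:c→35,d→21,u→40,i→41 36:c→41,d→31,u→36,i→13 37:c→13,d→37,u→13,i→42 38:c→13,d→13,u→38,i→38 39:c→13,d→42,u→39,i→13 40:c→13,d→37,u→43,i→44 41:c→41,d→31,u→44,i→13 42:c→13,d→42,u→13,i→13 43:c→13,d→13,u→43,i→45 44:c→13,d→42,u→45,i→13 45:c→13,d→13,u→45,i→13.
'ddu': |S_i|=[73, 65, 22, 2] end={s5,s58} — reject; 3/3 del acc.
'cdcuc': run [73, 68, 54, 45, 20, 3] end={s5,s58,s75} ∉↓L; 5/5 single-dels accept.
'ucdii': N↓-sim [73, 65, 53, 32, 12, 2] end={s5,s58} — reject; 5/5 deletions ∈↓L.
'ducuud': run [73, 65, 46, 33, 21, 12, 3] end={s30,s5,s58} rej; 6/6 del acc.
4 words, ⪯-incomp.


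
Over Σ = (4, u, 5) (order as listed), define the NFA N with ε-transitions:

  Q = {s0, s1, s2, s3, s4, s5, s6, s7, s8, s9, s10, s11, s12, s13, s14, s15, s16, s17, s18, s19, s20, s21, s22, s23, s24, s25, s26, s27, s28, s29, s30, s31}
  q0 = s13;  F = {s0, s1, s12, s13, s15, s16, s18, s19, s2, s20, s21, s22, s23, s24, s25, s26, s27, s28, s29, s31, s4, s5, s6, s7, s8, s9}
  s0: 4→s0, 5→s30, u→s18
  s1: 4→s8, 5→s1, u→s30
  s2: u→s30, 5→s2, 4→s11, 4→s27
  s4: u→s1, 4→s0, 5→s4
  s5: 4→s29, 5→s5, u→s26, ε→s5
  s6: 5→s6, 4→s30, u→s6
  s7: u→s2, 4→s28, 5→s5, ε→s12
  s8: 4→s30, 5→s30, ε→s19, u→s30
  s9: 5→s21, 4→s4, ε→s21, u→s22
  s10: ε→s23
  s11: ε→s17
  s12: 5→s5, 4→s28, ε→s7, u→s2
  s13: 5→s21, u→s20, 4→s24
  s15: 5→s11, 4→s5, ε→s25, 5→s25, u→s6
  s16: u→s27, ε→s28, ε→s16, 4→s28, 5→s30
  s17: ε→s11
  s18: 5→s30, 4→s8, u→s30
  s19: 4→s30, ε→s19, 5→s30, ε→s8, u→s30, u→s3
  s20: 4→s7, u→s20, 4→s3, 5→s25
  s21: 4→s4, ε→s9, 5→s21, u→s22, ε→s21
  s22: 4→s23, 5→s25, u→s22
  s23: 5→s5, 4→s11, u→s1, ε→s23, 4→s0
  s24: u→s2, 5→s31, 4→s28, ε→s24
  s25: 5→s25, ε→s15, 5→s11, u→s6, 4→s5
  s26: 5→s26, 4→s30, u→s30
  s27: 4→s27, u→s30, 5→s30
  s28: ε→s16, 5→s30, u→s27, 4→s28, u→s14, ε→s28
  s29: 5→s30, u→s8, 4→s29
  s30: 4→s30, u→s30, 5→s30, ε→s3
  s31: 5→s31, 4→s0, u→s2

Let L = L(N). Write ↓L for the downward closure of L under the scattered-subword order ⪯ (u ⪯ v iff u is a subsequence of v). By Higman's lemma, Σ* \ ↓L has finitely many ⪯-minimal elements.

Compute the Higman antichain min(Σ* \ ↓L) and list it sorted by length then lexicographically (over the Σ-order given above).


A = [445, 4uu, u5u4, 54u44].

|Q|=32, |F|=26, |δ|=109 (21 ε).
min D↑ (22 st, q0=0, F={12}): 0:4→1,u→2,5→3 1:4→4,u→5,5→6 2:4→7,u→2,5→8 3:4→9,u→10,5→3 4:4→4,u→11,5→12 5:4→11,u→12,5→5 6:4→13,u→5,5→6 7:4→4,u→5,5→14 8:4→14,u→15,5→8 9:4→13,u→16,5→9 10:4→17,u→10,5→8 11:4→11,u→12,5→12 12:4→12,u→12,5→12 13:4→13,u→18,5→12 14:4→19,u→20,5→14 15:4→12,u→15,5→15 16:4→21,u→12,5→16 17:4→13,u→16,5→14 18:4→21,u→12,5→12 19:4→19,u→21,5→12 20:4→12,u→12,5→20 21:4→12,u→12,5→12.
'445': N↓-sim [31, 23, 13, 2] end={s3,s30} — reject; 3/3 del acc.
'4uu': |S_i|=[31, 23, 12, 2] end={s3,s30} ∉↓L; 3/3 single-dels accept.
'u5u4': N↓-sim [31, 25, 15, 6, 2] end={s3,s30} — reject; 4/4 single-dels accept.
'54u44': |S_i|=[31, 23, 15, 7, 4, 2] end={s3,s30} rej; 5/5 del acc.
4 words, ⪯-incomp.
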